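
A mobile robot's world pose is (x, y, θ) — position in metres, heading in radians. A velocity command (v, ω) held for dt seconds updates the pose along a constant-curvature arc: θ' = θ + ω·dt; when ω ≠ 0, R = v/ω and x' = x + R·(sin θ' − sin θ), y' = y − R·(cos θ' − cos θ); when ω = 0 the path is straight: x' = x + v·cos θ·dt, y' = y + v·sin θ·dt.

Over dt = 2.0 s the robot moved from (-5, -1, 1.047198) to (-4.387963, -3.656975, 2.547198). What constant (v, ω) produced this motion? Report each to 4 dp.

Δθ = 2.547198 − 1.047198 = 1.500000
ω = Δθ/dt = 1.500000/2.0 = 0.7500
R = −Δy/(cos θ' − cos θ) = -2.0000
v = R·ω = -2.0000·0.7500 = -1.5000

v = -1.5000, ω = 0.7500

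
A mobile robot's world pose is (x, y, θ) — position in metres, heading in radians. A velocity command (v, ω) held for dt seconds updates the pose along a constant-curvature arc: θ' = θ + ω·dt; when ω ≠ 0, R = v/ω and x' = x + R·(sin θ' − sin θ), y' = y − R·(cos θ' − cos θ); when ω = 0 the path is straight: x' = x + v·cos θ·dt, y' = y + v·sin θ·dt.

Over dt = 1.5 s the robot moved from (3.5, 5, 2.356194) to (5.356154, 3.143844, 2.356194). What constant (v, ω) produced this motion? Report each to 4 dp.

v = -1.7500, ω = 0.0000

Δθ = 2.356194 − 2.356194 = 0.000000
ω = Δθ/dt = 0.000000/1.5 = 0.0000
ω = 0 → v = (Δx·cos θ + Δy·sin θ)/dt = -1.7500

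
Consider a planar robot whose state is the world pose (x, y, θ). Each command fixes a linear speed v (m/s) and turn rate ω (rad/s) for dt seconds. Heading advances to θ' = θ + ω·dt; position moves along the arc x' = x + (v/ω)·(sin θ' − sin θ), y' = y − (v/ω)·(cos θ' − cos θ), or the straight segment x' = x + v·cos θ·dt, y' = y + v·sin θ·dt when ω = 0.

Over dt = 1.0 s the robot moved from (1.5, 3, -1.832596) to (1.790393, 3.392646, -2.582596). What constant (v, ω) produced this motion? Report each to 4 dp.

Δθ = -2.582596 − -1.832596 = -0.750000
ω = Δθ/dt = -0.750000/1.0 = -0.7500
R = −Δy/(cos θ' − cos θ) = 0.6667
v = R·ω = 0.6667·-0.7500 = -0.5000

v = -0.5000, ω = -0.7500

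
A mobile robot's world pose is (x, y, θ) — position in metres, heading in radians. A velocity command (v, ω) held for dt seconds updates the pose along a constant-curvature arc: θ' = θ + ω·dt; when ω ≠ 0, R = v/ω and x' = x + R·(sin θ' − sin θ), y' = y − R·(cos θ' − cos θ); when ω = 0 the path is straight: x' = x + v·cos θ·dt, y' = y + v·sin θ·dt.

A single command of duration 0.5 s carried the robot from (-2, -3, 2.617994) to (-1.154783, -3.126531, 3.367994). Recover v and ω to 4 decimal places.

Δθ = 3.367994 − 2.617994 = 0.750000
ω = Δθ/dt = 0.750000/0.5 = 1.5000
R = Δx/(sin θ' − sin θ) = -1.1667
v = R·ω = -1.1667·1.5000 = -1.7500

v = -1.7500, ω = 1.5000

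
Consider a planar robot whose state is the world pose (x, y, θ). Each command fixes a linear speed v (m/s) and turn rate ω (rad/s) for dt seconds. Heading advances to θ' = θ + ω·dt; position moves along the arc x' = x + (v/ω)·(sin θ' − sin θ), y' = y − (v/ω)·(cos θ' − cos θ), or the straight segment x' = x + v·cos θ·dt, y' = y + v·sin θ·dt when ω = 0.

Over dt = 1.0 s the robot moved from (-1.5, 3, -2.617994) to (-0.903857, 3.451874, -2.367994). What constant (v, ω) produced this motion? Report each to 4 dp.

v = -0.7500, ω = 0.2500

Δθ = -2.367994 − -2.617994 = 0.250000
ω = Δθ/dt = 0.250000/1.0 = 0.2500
R = Δx/(sin θ' − sin θ) = -3.0000
v = R·ω = -3.0000·0.2500 = -0.7500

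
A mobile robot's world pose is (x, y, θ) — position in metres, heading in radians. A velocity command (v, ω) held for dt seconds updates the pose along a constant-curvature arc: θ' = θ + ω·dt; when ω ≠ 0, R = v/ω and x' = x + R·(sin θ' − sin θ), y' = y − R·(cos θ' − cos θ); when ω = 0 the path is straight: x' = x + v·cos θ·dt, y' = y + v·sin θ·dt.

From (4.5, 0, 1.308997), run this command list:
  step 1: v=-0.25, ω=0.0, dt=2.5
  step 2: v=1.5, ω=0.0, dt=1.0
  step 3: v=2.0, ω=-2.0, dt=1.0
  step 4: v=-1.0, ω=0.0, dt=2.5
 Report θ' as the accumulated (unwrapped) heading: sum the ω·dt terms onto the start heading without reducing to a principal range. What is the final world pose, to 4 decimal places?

step 1: θ'=1.3090 (straight) → pose (4.3382, -0.6037, 1.3090)
step 2: θ'=1.3090 (straight) → pose (4.7265, 0.8452, 1.3090)
step 3: θ'=-0.6910 (R=-1.0000) → pose (6.3297, 1.3570, -0.6910)
step 4: θ'=-0.6910 (straight) → pose (4.4032, 2.9502, -0.6910)

(4.4032, 2.9502, -0.6910)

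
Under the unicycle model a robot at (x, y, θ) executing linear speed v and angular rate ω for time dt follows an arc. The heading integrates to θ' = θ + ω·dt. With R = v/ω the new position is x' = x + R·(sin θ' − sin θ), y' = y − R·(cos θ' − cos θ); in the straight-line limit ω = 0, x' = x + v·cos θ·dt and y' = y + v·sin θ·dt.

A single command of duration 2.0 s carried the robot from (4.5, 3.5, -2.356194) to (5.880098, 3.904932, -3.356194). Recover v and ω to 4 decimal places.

v = -0.7500, ω = -0.5000

Δθ = -3.356194 − -2.356194 = -1.000000
ω = Δθ/dt = -1.000000/2.0 = -0.5000
R = Δx/(sin θ' − sin θ) = 1.5000
v = R·ω = 1.5000·-0.5000 = -0.7500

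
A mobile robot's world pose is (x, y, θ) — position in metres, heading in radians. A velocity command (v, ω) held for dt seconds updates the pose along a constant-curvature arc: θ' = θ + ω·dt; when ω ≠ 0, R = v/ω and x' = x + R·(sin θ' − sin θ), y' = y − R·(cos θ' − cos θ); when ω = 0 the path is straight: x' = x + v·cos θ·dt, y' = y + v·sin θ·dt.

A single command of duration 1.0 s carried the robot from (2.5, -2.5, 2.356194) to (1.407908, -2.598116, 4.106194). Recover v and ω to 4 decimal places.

Δθ = 4.106194 − 2.356194 = 1.750000
ω = Δθ/dt = 1.750000/1.0 = 1.7500
R = Δx/(sin θ' − sin θ) = 0.7143
v = R·ω = 0.7143·1.7500 = 1.2500

v = 1.2500, ω = 1.7500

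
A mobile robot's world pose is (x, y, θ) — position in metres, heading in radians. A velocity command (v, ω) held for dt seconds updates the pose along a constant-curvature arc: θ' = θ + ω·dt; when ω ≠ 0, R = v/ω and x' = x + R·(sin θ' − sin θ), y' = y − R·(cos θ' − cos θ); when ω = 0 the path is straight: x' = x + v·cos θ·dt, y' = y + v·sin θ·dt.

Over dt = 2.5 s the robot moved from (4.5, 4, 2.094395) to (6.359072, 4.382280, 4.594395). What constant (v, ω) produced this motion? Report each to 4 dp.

v = -1.0000, ω = 1.0000

Δθ = 4.594395 − 2.094395 = 2.500000
ω = Δθ/dt = 2.500000/2.5 = 1.0000
R = Δx/(sin θ' − sin θ) = -1.0000
v = R·ω = -1.0000·1.0000 = -1.0000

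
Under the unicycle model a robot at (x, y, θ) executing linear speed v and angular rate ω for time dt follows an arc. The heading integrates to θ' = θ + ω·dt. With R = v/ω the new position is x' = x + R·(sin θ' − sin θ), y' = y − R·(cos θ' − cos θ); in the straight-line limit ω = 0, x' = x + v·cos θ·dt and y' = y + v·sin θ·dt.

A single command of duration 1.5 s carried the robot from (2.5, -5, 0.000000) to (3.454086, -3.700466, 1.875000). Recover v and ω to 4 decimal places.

v = 1.2500, ω = 1.2500

Δθ = 1.875000 − 0.000000 = 1.875000
ω = Δθ/dt = 1.875000/1.5 = 1.2500
R = −Δy/(cos θ' − cos θ) = 1.0000
v = R·ω = 1.0000·1.2500 = 1.2500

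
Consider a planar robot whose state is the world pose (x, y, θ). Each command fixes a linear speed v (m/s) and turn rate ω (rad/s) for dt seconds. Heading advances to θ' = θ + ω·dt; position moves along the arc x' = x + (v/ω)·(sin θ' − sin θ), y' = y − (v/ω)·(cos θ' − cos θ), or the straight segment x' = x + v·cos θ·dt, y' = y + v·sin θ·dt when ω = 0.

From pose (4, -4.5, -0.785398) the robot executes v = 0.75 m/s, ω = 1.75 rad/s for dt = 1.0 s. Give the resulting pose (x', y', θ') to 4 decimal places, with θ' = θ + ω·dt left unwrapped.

(4.6553, -4.4411, 0.9646)

θ' = -0.7854 + 1.75·1.0 = 0.9646
R = v/ω = 0.75/1.75 = 0.4286
x' = 4 + 0.4286·(sin 0.9646 − sin -0.7854) = 4.6553
y' = -4.5 − 0.4286·(cos 0.9646 − cos -0.7854) = -4.4411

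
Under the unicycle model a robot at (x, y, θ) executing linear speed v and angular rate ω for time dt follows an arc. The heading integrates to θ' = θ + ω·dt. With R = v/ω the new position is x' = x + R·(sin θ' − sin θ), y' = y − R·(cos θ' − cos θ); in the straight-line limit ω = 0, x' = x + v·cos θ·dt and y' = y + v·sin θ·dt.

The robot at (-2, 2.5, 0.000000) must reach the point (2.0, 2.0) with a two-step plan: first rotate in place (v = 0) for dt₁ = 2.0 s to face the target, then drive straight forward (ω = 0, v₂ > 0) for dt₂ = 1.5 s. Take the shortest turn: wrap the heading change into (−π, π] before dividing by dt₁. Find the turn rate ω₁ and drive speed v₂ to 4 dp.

heading to target = atan2(2−2.5, 2−-2) = -0.1244
Δθ = wrap(-0.1244 − 0.0000) = -0.1244; ω₁ = Δθ/dt₁ = -0.0622
distance = √((2−-2)² + (2−2.5)²) = 4.0311; v₂ = distance/dt₂ = 2.6874

ω₁ = -0.0622, v₂ = 2.6874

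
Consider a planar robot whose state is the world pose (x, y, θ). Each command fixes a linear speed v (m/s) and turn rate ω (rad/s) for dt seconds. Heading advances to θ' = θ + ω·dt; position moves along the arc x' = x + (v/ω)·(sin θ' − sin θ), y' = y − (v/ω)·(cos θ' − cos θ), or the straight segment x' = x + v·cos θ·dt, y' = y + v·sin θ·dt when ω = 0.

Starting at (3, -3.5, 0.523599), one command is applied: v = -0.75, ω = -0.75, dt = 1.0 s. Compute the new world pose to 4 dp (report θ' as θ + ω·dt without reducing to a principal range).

θ' = 0.5236 + -0.75·1.0 = -0.2264
R = v/ω = -0.75/-0.75 = 1.0000
x' = 3 + 1.0000·(sin -0.2264 − sin 0.5236) = 2.2755
y' = -3.5 − 1.0000·(cos -0.2264 − cos 0.5236) = -3.6085

(2.2755, -3.6085, -0.2264)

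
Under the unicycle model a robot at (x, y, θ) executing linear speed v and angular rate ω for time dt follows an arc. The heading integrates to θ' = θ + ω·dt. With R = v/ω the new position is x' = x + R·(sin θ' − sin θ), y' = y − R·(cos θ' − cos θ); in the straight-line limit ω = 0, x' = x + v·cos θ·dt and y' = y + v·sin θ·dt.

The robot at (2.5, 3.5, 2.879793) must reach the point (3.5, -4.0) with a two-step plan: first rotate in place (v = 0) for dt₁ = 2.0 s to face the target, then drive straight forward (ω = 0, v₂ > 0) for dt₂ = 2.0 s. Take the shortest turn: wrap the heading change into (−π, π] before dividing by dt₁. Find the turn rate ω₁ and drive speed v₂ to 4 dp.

heading to target = atan2(-4−3.5, 3.5−2.5) = -1.4382
Δθ = wrap(-1.4382 − 2.8798) = 1.9651; ω₁ = Δθ/dt₁ = 0.9826
distance = √((3.5−2.5)² + (-4−3.5)²) = 7.5664; v₂ = distance/dt₂ = 3.7832

ω₁ = 0.9826, v₂ = 3.7832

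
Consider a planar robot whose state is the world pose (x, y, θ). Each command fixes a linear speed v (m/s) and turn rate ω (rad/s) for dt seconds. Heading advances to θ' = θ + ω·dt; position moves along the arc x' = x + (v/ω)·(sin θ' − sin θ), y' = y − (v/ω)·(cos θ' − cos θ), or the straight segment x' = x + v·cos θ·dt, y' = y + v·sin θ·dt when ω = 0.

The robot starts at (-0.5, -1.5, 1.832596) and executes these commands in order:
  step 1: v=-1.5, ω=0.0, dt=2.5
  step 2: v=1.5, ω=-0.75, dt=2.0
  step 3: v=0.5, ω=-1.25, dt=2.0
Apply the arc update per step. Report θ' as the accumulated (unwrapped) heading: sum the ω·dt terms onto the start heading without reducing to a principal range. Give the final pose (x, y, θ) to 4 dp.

step 1: θ'=1.8326 (straight) → pose (0.4706, -5.1222, 1.8326)
step 2: θ'=0.3326 (R=-2.0000) → pose (1.7494, -2.7142, 0.3326)
step 3: θ'=-2.1674 (R=-0.4000) → pose (2.2109, -3.3170, -2.1674)

(2.2109, -3.3170, -2.1674)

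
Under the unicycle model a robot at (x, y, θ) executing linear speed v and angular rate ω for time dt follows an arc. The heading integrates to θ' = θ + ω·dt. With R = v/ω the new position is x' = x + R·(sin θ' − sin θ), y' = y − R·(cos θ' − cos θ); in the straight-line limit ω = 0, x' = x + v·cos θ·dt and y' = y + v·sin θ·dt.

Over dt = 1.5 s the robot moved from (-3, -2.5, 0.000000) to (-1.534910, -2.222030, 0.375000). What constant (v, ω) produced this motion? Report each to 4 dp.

Δθ = 0.375000 − 0.000000 = 0.375000
ω = Δθ/dt = 0.375000/1.5 = 0.2500
R = Δx/(sin θ' − sin θ) = 4.0000
v = R·ω = 4.0000·0.2500 = 1.0000

v = 1.0000, ω = 0.2500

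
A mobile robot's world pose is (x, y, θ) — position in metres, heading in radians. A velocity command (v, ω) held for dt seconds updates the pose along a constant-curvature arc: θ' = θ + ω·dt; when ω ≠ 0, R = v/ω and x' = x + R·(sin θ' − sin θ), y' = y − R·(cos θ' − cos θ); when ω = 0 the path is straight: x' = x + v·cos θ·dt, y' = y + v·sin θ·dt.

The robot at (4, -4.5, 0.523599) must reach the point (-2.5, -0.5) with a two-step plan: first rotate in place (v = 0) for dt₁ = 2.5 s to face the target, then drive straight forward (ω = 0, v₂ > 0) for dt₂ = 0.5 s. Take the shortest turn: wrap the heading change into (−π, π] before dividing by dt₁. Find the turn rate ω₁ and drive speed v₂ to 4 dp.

ω₁ = 0.8265, v₂ = 15.2643

heading to target = atan2(-0.5−-4.5, -2.5−4) = 2.5899
Δθ = wrap(2.5899 − 0.5236) = 2.0663; ω₁ = Δθ/dt₁ = 0.8265
distance = √((-2.5−4)² + (-0.5−-4.5)²) = 7.6322; v₂ = distance/dt₂ = 15.2643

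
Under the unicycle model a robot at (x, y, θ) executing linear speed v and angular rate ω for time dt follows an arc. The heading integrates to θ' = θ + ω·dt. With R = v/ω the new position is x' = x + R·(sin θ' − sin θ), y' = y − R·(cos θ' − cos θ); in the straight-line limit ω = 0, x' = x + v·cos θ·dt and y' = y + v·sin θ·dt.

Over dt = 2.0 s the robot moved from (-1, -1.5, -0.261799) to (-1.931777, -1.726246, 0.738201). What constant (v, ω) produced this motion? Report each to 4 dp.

Δθ = 0.738201 − -0.261799 = 1.000000
ω = Δθ/dt = 1.000000/2.0 = 0.5000
R = Δx/(sin θ' − sin θ) = -1.0000
v = R·ω = -1.0000·0.5000 = -0.5000

v = -0.5000, ω = 0.5000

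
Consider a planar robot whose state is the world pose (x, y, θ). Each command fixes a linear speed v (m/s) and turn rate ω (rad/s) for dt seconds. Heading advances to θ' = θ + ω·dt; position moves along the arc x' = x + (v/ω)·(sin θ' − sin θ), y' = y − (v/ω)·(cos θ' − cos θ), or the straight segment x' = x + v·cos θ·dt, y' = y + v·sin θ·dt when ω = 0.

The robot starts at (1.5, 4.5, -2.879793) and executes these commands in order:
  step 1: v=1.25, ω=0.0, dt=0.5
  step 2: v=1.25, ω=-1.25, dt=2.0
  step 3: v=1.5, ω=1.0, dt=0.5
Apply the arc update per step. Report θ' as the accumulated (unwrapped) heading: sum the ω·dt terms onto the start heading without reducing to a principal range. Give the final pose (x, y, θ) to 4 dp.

(0.1529, 6.6016, -4.8798)

step 1: θ'=-2.8798 (straight) → pose (0.8963, 4.3382, -2.8798)
step 2: θ'=-5.3798 (R=-1.0000) → pose (-0.1480, 5.9231, -5.3798)
step 3: θ'=-4.8798 (R=1.5000) → pose (0.1529, 6.6016, -4.8798)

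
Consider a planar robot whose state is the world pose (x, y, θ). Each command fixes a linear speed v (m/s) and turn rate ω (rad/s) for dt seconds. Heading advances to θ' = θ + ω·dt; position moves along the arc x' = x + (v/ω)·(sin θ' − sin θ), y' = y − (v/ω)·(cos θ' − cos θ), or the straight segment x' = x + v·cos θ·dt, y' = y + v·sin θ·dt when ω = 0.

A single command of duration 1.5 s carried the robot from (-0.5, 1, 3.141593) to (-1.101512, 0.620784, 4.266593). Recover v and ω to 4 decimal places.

v = 0.5000, ω = 0.7500

Δθ = 4.266593 − 3.141593 = 1.125000
ω = Δθ/dt = 1.125000/1.5 = 0.7500
R = Δx/(sin θ' − sin θ) = 0.6667
v = R·ω = 0.6667·0.7500 = 0.5000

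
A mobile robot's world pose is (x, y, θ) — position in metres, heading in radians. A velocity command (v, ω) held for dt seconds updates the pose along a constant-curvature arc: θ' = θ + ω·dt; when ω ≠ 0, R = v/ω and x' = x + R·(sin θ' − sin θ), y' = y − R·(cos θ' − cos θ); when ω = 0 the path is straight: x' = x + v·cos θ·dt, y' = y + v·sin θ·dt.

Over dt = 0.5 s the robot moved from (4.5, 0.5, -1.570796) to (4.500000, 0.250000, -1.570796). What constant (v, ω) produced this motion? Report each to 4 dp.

Δθ = -1.570796 − -1.570796 = 0.000000
ω = Δθ/dt = 0.000000/0.5 = 0.0000
ω = 0 → v = (Δx·cos θ + Δy·sin θ)/dt = 0.5000

v = 0.5000, ω = 0.0000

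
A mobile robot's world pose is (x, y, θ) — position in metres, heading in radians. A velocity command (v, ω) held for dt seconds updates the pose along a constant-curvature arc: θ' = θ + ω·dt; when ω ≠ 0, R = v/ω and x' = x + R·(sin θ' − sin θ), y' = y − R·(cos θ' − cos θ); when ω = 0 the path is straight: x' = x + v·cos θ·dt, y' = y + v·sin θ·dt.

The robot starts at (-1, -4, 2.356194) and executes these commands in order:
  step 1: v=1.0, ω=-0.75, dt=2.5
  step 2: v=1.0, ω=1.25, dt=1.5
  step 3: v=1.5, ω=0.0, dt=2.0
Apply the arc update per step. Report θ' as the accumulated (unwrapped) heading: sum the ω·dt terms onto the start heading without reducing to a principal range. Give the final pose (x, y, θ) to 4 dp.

(-2.6002, 1.5209, 2.3562)

step 1: θ'=0.4812 (R=-1.3333) → pose (-0.6743, -1.8753, 0.4812)
step 2: θ'=2.3562 (R=0.8000) → pose (-0.4789, -0.6004, 2.3562)
step 3: θ'=2.3562 (straight) → pose (-2.6002, 1.5209, 2.3562)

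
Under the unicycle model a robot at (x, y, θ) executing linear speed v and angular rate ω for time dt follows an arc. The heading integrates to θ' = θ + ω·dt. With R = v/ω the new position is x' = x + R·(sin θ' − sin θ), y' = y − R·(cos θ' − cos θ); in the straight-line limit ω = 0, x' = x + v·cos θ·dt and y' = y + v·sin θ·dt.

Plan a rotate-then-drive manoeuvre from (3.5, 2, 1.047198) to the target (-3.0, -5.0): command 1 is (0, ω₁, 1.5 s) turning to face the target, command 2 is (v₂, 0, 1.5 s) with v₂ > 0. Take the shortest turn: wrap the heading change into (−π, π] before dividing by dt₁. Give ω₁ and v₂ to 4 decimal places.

heading to target = atan2(-5−2, -3−3.5) = -2.3192
Δθ = wrap(-2.3192 − 1.0472) = 2.9168; ω₁ = Δθ/dt₁ = 1.9445
distance = √((-3−3.5)² + (-5−2)²) = 9.5525; v₂ = distance/dt₂ = 6.3683

ω₁ = 1.9445, v₂ = 6.3683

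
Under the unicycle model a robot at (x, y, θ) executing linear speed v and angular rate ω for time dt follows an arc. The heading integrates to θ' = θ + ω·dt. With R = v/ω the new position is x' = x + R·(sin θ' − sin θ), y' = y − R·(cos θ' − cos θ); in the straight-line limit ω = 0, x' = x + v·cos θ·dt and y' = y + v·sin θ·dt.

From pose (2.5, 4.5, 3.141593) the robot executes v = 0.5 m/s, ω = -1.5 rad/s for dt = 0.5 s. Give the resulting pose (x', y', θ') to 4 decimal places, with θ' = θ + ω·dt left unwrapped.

θ' = 3.1416 + -1.5·0.5 = 2.3916
R = v/ω = 0.5/-1.5 = -0.3333
x' = 2.5 + -0.3333·(sin 2.3916 − sin 3.1416) = 2.2728
y' = 4.5 − -0.3333·(cos 2.3916 − cos 3.1416) = 4.5894

(2.2728, 4.5894, 2.3916)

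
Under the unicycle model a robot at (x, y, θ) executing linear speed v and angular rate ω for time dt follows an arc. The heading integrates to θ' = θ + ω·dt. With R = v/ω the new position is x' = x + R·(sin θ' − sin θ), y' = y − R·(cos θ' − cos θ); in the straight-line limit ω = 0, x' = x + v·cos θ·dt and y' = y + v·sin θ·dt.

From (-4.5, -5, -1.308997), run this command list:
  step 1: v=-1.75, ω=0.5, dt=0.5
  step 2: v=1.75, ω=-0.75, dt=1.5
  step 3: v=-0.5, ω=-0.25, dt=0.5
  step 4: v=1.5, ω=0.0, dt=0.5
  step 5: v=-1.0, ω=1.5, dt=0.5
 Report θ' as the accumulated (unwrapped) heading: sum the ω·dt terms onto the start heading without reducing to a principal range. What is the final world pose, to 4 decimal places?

(-5.1303, -6.5806, -1.5590)

step 1: θ'=-1.0590 (R=-3.5000) → pose (-4.8292, -4.1918, -1.0590)
step 2: θ'=-2.1840 (R=-2.3333) → pose (-4.9553, -6.6773, -2.1840)
step 3: θ'=-2.3090 (R=2.0000) → pose (-4.7991, -6.4824, -2.3090)
step 4: θ'=-2.3090 (straight) → pose (-5.3038, -7.0371, -2.3090)
step 5: θ'=-1.5590 (R=-0.6667) → pose (-5.1303, -6.5806, -1.5590)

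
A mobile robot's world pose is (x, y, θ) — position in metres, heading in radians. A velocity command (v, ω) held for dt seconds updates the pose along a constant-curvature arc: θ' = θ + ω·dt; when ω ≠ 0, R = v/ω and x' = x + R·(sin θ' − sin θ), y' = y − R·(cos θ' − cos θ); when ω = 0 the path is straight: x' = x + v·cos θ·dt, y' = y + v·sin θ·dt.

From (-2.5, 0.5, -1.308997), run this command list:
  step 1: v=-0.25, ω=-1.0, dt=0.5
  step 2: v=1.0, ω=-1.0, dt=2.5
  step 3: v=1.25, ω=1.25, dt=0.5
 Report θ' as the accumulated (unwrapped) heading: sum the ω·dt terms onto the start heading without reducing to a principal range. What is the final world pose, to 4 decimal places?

step 1: θ'=-1.8090 (R=0.2500) → pose (-2.5015, 0.6237, -1.8090)
step 2: θ'=-4.3090 (R=-1.0000) → pose (-4.3930, 0.4671, -4.3090)
step 3: θ'=-3.6840 (R=1.0000) → pose (-4.7965, 0.9310, -3.6840)

(-4.7965, 0.9310, -3.6840)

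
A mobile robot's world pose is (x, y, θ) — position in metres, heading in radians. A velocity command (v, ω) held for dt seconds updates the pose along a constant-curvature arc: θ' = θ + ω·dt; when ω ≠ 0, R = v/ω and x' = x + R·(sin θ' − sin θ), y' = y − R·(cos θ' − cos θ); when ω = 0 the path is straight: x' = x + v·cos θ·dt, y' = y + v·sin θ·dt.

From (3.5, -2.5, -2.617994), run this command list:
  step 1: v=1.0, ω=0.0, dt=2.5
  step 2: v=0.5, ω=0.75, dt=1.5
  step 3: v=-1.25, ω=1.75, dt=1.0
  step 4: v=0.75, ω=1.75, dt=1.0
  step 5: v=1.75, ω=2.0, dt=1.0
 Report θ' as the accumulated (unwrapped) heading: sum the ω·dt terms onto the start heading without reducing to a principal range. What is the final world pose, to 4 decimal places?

step 1: θ'=-2.6180 (straight) → pose (1.3349, -3.7500, -2.6180)
step 2: θ'=-1.4930 (R=0.6667) → pose (1.0036, -4.3792, -1.4930)
step 3: θ'=0.2570 (R=-0.7143) → pose (0.1099, -3.7439, 0.2570)
step 4: θ'=2.0070 (R=0.4286) → pose (0.3894, -3.1483, 2.0070)
step 5: θ'=4.0070 (R=0.8750) → pose (-1.0698, -2.9507, 4.0070)

(-1.0698, -2.9507, 4.0070)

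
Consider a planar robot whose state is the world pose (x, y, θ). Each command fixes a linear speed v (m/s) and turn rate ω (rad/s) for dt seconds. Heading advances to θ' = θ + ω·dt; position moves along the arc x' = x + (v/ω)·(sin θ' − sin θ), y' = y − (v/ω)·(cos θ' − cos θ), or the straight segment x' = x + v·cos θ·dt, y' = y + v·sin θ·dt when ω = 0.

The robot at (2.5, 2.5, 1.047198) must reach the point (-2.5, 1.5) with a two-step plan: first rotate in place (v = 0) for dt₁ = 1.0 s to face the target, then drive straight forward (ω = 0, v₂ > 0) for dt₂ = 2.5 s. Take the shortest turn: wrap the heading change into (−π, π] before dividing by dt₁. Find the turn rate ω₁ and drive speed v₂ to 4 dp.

heading to target = atan2(1.5−2.5, -2.5−2.5) = -2.9442
Δθ = wrap(-2.9442 − 1.0472) = 2.2918; ω₁ = Δθ/dt₁ = 2.2918
distance = √((-2.5−2.5)² + (1.5−2.5)²) = 5.0990; v₂ = distance/dt₂ = 2.0396

ω₁ = 2.2918, v₂ = 2.0396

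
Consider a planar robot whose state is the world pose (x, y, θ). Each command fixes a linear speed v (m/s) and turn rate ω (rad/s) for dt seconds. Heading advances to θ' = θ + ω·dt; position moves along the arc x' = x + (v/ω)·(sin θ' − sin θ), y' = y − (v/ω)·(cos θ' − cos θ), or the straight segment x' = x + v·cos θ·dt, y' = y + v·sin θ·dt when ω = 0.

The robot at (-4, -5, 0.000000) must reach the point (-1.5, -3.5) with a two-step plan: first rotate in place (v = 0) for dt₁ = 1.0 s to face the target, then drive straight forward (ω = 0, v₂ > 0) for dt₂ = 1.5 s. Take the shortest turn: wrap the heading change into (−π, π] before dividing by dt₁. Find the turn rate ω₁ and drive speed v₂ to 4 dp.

heading to target = atan2(-3.5−-5, -1.5−-4) = 0.5404
Δθ = wrap(0.5404 − 0.0000) = 0.5404; ω₁ = Δθ/dt₁ = 0.5404
distance = √((-1.5−-4)² + (-3.5−-5)²) = 2.9155; v₂ = distance/dt₂ = 1.9437

ω₁ = 0.5404, v₂ = 1.9437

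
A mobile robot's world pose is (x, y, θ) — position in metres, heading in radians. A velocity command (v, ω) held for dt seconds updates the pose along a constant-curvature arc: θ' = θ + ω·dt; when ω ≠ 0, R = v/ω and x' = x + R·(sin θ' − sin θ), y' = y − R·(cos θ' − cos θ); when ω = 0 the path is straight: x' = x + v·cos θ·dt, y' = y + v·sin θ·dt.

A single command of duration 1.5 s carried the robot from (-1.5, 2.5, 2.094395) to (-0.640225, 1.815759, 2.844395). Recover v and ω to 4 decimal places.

v = -0.7500, ω = 0.5000

Δθ = 2.844395 − 2.094395 = 0.750000
ω = Δθ/dt = 0.750000/1.5 = 0.5000
R = Δx/(sin θ' − sin θ) = -1.5000
v = R·ω = -1.5000·0.5000 = -0.7500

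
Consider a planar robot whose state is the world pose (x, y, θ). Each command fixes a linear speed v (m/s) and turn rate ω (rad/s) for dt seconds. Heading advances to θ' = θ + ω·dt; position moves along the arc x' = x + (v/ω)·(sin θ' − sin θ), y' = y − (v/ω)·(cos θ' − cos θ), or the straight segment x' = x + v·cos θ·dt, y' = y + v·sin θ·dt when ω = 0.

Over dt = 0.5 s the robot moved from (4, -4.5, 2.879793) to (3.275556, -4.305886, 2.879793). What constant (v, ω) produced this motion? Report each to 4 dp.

v = 1.5000, ω = 0.0000

Δθ = 2.879793 − 2.879793 = 0.000000
ω = Δθ/dt = 0.000000/0.5 = 0.0000
ω = 0 → v = (Δx·cos θ + Δy·sin θ)/dt = 1.5000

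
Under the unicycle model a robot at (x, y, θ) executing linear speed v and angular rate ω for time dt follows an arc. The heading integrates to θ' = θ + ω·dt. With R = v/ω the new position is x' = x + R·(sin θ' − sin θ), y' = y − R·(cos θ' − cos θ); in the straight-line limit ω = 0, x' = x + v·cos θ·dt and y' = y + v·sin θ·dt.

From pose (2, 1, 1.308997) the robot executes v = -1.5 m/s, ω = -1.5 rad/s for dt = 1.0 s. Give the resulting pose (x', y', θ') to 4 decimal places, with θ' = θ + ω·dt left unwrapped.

θ' = 1.3090 + -1.5·1.0 = -0.1910
R = v/ω = -1.5/-1.5 = 1.0000
x' = 2 + 1.0000·(sin -0.1910 − sin 1.3090) = 0.8442
y' = 1 − 1.0000·(cos -0.1910 − cos 1.3090) = 0.2770

(0.8442, 0.2770, -0.1910)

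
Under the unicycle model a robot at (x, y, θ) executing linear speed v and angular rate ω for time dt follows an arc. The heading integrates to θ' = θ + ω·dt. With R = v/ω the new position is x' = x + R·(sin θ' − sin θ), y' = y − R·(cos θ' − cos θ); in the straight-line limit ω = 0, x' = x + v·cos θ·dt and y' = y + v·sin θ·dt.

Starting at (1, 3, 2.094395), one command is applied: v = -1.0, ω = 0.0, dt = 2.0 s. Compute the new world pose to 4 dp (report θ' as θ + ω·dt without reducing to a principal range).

θ' = 2.0944 + 0.0·2.0 = 2.0944
ω = 0 → straight: x' = 1 + -1.0·cos(2.0944)·2.0 = 2.0000
y' = 3 + -1.0·sin(2.0944)·2.0 = 1.2679

(2.0000, 1.2679, 2.0944)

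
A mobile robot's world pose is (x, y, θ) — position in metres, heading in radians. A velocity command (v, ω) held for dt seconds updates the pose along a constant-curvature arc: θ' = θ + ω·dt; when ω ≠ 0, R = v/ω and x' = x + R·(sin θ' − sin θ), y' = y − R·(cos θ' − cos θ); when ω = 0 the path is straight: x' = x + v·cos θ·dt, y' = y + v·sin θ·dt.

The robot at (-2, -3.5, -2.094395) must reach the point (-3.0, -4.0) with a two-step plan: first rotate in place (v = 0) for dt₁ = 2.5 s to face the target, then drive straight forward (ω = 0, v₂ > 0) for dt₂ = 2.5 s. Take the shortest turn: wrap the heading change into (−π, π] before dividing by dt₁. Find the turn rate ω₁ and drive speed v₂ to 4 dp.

heading to target = atan2(-4−-3.5, -3−-2) = -2.6779
Δθ = wrap(-2.6779 − -2.0944) = -0.5836; ω₁ = Δθ/dt₁ = -0.2334
distance = √((-3−-2)² + (-4−-3.5)²) = 1.1180; v₂ = distance/dt₂ = 0.4472

ω₁ = -0.2334, v₂ = 0.4472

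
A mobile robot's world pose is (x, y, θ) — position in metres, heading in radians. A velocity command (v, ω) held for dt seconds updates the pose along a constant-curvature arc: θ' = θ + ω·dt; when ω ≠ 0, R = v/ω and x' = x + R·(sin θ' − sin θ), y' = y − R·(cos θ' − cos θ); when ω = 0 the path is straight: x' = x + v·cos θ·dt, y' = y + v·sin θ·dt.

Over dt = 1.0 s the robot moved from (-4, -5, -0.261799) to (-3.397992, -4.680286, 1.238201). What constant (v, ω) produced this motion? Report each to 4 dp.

v = 0.7500, ω = 1.5000

Δθ = 1.238201 − -0.261799 = 1.500000
ω = Δθ/dt = 1.500000/1.0 = 1.5000
R = Δx/(sin θ' − sin θ) = 0.5000
v = R·ω = 0.5000·1.5000 = 0.7500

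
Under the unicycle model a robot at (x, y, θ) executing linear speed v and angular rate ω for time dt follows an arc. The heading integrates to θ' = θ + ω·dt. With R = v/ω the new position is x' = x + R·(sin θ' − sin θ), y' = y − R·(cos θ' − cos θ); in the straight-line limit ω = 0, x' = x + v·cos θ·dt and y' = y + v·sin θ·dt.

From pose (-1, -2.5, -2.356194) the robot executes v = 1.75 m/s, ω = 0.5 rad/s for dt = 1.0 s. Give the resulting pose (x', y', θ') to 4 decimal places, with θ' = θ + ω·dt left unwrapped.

(-1.8835, -3.9895, -1.8562)

θ' = -2.3562 + 0.5·1.0 = -1.8562
R = v/ω = 1.75/0.5 = 3.5000
x' = -1 + 3.5000·(sin -1.8562 − sin -2.3562) = -1.8835
y' = -2.5 − 3.5000·(cos -1.8562 − cos -2.3562) = -3.9895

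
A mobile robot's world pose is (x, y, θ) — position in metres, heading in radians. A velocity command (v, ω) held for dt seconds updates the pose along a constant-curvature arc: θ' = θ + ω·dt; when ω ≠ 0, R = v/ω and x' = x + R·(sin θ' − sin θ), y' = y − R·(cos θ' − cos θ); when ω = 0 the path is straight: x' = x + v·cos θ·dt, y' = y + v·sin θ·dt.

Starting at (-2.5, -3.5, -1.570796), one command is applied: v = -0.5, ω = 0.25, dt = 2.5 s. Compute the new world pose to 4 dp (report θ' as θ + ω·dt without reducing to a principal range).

(-2.8781, -2.3298, -0.9458)

θ' = -1.5708 + 0.25·2.5 = -0.9458
R = v/ω = -0.5/0.25 = -2.0000
x' = -2.5 + -2.0000·(sin -0.9458 − sin -1.5708) = -2.8781
y' = -3.5 − -2.0000·(cos -0.9458 − cos -1.5708) = -2.3298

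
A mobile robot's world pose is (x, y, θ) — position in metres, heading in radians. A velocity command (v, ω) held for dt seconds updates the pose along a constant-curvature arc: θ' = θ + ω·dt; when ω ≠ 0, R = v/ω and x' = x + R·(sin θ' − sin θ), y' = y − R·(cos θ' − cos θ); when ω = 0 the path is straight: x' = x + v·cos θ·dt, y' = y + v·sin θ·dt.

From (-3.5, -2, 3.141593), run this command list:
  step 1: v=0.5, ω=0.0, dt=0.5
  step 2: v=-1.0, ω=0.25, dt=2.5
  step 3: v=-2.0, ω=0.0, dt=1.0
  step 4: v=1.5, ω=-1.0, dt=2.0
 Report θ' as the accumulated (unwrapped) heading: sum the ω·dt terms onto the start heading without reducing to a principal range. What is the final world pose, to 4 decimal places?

step 1: θ'=3.1416 (straight) → pose (-3.7500, -2.0000, 3.1416)
step 2: θ'=3.7666 (R=-4.0000) → pose (-1.4096, -1.2439, 3.7666)
step 3: θ'=3.7666 (straight) → pose (0.2123, -0.0737, 3.7666)
step 4: θ'=1.7666 (R=-1.5000) → pose (-2.1367, 0.8510, 1.7666)

(-2.1367, 0.8510, 1.7666)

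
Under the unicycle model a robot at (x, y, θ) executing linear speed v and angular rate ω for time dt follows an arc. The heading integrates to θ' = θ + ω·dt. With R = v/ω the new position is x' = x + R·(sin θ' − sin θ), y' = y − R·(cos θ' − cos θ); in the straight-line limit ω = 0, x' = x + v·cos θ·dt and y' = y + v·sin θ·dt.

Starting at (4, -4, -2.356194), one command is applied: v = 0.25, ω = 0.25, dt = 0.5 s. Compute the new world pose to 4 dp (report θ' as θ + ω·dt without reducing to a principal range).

(3.9174, -4.0937, -2.2312)

θ' = -2.3562 + 0.25·0.5 = -2.2312
R = v/ω = 0.25/0.25 = 1.0000
x' = 4 + 1.0000·(sin -2.2312 − sin -2.3562) = 3.9174
y' = -4 − 1.0000·(cos -2.2312 − cos -2.3562) = -4.0937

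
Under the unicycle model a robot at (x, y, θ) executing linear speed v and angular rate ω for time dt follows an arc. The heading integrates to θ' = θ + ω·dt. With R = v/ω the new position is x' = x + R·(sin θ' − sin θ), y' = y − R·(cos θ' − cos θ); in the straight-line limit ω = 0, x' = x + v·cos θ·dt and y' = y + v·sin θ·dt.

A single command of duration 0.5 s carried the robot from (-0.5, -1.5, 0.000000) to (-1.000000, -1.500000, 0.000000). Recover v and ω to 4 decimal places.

v = -1.0000, ω = 0.0000

Δθ = 0.000000 − 0.000000 = 0.000000
ω = Δθ/dt = 0.000000/0.5 = 0.0000
ω = 0 → v = (Δx·cos θ + Δy·sin θ)/dt = -1.0000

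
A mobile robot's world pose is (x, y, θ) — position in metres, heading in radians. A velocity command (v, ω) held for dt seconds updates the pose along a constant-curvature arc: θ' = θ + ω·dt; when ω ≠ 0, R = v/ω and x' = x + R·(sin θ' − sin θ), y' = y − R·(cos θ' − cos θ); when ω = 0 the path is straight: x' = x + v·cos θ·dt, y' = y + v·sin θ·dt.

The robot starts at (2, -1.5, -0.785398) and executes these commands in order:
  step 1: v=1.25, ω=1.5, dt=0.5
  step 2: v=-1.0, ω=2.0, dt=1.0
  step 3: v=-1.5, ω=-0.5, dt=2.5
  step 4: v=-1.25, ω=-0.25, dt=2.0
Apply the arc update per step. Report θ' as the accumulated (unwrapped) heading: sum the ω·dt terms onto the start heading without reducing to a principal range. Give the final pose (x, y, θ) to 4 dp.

(-0.9359, -6.9608, 0.2146)

step 1: θ'=-0.0354 (R=0.8333) → pose (2.5598, -1.7436, -0.0354)
step 2: θ'=1.9646 (R=-0.5000) → pose (2.0803, -2.4351, 1.9646)
step 3: θ'=0.7146 (R=3.0000) → pose (1.2759, -5.8523, 0.7146)
step 4: θ'=0.2146 (R=5.0000) → pose (-0.9359, -6.9608, 0.2146)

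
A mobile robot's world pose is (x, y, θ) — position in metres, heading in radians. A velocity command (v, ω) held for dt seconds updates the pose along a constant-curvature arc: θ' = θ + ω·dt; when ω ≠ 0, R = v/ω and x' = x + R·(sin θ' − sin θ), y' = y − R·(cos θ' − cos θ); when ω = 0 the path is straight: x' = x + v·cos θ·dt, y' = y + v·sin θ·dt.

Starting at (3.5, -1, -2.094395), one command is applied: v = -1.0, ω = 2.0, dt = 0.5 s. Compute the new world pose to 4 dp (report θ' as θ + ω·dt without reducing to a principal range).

θ' = -2.0944 + 2.0·0.5 = -1.0944
R = v/ω = -1.0/2.0 = -0.5000
x' = 3.5 + -0.5000·(sin -1.0944 − sin -2.0944) = 3.5113
y' = -1 − -0.5000·(cos -1.0944 − cos -2.0944) = -0.5207

(3.5113, -0.5207, -1.0944)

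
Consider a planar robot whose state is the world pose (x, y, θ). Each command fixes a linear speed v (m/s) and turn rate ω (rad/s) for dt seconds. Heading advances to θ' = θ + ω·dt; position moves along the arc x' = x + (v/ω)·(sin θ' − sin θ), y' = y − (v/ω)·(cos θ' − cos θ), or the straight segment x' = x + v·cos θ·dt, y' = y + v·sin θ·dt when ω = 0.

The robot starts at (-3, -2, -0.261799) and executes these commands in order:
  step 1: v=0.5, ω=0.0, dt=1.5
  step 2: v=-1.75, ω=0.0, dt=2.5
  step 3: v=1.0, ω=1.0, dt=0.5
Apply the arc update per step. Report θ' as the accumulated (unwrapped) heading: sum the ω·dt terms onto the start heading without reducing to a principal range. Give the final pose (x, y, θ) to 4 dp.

(-6.0067, -1.0676, 0.2382)

step 1: θ'=-0.2618 (straight) → pose (-2.2756, -2.1941, -0.2618)
step 2: θ'=-0.2618 (straight) → pose (-6.5015, -1.0618, -0.2618)
step 3: θ'=0.2382 (R=1.0000) → pose (-6.0067, -1.0676, 0.2382)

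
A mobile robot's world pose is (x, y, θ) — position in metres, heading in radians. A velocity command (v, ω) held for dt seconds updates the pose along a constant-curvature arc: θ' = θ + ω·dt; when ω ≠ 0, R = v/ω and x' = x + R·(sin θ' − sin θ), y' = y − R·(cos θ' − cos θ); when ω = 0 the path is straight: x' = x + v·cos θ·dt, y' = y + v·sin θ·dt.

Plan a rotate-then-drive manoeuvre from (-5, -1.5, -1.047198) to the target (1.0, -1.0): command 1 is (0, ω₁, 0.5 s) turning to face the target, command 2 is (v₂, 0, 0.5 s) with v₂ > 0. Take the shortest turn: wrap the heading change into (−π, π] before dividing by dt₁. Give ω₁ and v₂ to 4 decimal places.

heading to target = atan2(-1−-1.5, 1−-5) = 0.0831
Δθ = wrap(0.0831 − -1.0472) = 1.1303; ω₁ = Δθ/dt₁ = 2.2607
distance = √((1−-5)² + (-1−-1.5)²) = 6.0208; v₂ = distance/dt₂ = 12.0416

ω₁ = 2.2607, v₂ = 12.0416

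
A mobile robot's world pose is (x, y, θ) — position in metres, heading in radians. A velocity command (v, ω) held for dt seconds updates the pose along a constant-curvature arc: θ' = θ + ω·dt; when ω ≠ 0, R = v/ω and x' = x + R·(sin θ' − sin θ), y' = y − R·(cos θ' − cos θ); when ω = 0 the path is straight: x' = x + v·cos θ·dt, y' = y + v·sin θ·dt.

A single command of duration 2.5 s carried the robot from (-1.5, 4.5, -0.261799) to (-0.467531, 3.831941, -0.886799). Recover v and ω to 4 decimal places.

Δθ = -0.886799 − -0.261799 = -0.625000
ω = Δθ/dt = -0.625000/2.5 = -0.2500
R = Δx/(sin θ' − sin θ) = -2.0000
v = R·ω = -2.0000·-0.2500 = 0.5000

v = 0.5000, ω = -0.2500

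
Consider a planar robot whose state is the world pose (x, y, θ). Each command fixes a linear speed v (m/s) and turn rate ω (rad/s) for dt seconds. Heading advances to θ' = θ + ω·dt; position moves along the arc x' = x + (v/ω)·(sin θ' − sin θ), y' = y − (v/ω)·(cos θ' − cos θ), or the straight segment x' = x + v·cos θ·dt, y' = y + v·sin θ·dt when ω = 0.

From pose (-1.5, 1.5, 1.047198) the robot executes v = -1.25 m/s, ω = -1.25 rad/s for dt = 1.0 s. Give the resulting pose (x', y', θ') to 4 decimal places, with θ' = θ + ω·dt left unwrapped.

(-2.5674, 1.0205, -0.2028)

θ' = 1.0472 + -1.25·1.0 = -0.2028
R = v/ω = -1.25/-1.25 = 1.0000
x' = -1.5 + 1.0000·(sin -0.2028 − sin 1.0472) = -2.5674
y' = 1.5 − 1.0000·(cos -0.2028 − cos 1.0472) = 1.0205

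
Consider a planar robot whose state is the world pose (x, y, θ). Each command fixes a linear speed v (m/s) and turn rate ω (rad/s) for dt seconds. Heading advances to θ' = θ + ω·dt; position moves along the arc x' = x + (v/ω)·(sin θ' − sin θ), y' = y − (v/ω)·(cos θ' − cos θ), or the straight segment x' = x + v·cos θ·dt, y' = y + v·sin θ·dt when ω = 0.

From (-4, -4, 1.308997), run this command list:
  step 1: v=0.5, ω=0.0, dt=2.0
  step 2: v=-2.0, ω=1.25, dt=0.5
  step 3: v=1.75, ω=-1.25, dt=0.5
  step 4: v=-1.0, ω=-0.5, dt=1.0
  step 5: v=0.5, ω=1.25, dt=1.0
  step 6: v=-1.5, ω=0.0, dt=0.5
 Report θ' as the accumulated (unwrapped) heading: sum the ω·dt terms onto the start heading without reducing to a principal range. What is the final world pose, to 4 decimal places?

(-3.8040, -4.2184, 2.0590)

step 1: θ'=1.3090 (straight) → pose (-3.7412, -3.0341, 1.3090)
step 2: θ'=1.9340 (R=-1.6000) → pose (-3.6913, -4.0166, 1.9340)
step 3: θ'=1.3090 (R=-1.4000) → pose (-3.7349, -3.1569, 1.3090)
step 4: θ'=0.8090 (R=2.0000) → pose (-4.2196, -4.0197, 0.8090)
step 5: θ'=2.0590 (R=0.4000) → pose (-4.1558, -3.5560, 2.0590)
step 6: θ'=2.0590 (straight) → pose (-3.8040, -4.2184, 2.0590)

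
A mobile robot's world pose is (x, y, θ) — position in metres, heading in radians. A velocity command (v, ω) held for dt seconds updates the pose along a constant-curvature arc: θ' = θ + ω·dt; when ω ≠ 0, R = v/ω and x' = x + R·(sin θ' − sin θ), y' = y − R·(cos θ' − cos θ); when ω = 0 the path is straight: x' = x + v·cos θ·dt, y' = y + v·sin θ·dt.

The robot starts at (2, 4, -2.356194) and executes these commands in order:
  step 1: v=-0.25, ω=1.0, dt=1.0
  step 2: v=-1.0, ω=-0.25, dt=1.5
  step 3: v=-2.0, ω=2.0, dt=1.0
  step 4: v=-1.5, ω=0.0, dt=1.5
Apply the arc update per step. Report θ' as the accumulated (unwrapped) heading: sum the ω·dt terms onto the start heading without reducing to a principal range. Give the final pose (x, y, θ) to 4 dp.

(-1.3949, 6.2469, 0.2688)

step 1: θ'=-1.3562 (R=-0.2500) → pose (2.0675, 4.2300, -1.3562)
step 2: θ'=-1.7312 (R=4.0000) → pose (2.0271, 5.7207, -1.7312)
step 3: θ'=0.2688 (R=-1.0000) → pose (0.7743, 6.8445, 0.2688)
step 4: θ'=0.2688 (straight) → pose (-1.3949, 6.2469, 0.2688)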